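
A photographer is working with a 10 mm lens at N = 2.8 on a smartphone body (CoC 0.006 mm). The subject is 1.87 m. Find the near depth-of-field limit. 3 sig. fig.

Hyperfocal distance H = f²/(N·c) + f = 10²/(2.8 × 0.006) + 10 = 100/0.0168 + 10 ≈ 5962.4 mm ≈ 5.962 m.
Near limit Dn = s·(H − f)/(H + s − 2f) = 1870 × (5962.4 − 10) / (5962.4 + 1870 − 2 × 10) = 1870 × 5952.4 / 7812.4 ≈ 1424.8 mm ≈ 1.42 m.

1.42 m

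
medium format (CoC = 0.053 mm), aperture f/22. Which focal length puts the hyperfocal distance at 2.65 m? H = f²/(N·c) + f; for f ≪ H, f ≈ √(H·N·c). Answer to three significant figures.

From H = f²/(N·c) + f, with f ≪ H: f ≈ √(H·N·c) = √(2650 × 22 × 0.053) = √3089.9 ≈ 55.59 mm.
Exact: f² + N·c·f − N·c·H = 0 ⇒ f = (−N·c + √((N·c)² + 4·N·c·H))/2 = (−1.166 + √12361)/2 ≈ 55.007 mm ≈ 55.0 mm.

55.0 mm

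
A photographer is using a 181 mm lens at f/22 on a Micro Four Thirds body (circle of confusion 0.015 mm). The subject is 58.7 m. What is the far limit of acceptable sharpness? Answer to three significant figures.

143 m

Hyperfocal distance H = f²/(N·c) + f = 181²/(22 × 0.015) + 181 = 32761/0.33 + 181 ≈ 99456.8 mm ≈ 99.46 m.
Far limit Df = s·(H − f)/(H − s) = 58700 × (99456.8 − 181) / (99456.8 − 58700) = 58700 × 99275.8 / 40756.8 ≈ 142982 mm ≈ 143 m.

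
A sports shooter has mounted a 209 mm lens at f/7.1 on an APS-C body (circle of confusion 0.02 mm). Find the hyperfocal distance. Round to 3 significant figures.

Hyperfocal distance H = f²/(N·c) + f = 209²/(7.1 × 0.02) + 209 = 43681/0.142 + 209 ≈ 307821.7 mm ≈ 308 m.

308 m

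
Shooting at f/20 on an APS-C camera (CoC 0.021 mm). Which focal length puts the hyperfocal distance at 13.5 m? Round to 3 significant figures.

75.1 mm

From H = f²/(N·c) + f, with f ≪ H: f ≈ √(H·N·c) = √(13500 × 20 × 0.021) = √5670.0 ≈ 75.30 mm.
Exact: f² + N·c·f − N·c·H = 0 ⇒ f = (−N·c + √((N·c)² + 4·N·c·H))/2 = (−0.42 + √22680)/2 ≈ 75.090 mm ≈ 75.1 mm.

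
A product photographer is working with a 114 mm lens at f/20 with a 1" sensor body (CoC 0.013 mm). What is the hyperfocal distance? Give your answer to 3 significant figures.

50.1 m

Hyperfocal distance H = f²/(N·c) + f = 114²/(20 × 0.013) + 114 = 12996/0.26 + 114 ≈ 50098.6 mm ≈ 50.1 m.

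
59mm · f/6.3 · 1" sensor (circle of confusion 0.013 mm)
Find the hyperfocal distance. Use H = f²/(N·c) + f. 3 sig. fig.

42.6 m

Hyperfocal distance H = f²/(N·c) + f = 59²/(6.3 × 0.013) + 59 = 3481/0.0819 + 59 ≈ 42562.1 mm ≈ 42.6 m.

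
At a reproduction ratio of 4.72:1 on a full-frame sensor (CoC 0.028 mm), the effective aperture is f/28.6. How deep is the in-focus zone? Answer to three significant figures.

At magnification m, DoF ≈ 2·N_eff·c/m² = 2 × 28.6 × 0.028 / 4.72² = 1.602 / 22.28 ≈ 0.0719 mm.

0.0719 mm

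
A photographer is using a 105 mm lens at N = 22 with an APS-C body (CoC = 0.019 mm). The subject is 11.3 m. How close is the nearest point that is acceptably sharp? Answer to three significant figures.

7.93 m

Hyperfocal distance H = f²/(N·c) + f = 105²/(22 × 0.019) + 105 = 11025/0.418 + 105 ≈ 26480.6 mm ≈ 26.48 m.
Near limit Dn = s·(H − f)/(H + s − 2f) = 11300 × (26480.6 − 105) / (26480.6 + 11300 − 2 × 105) = 11300 × 26375.6 / 37570.6 ≈ 7932.9 mm ≈ 7.93 m.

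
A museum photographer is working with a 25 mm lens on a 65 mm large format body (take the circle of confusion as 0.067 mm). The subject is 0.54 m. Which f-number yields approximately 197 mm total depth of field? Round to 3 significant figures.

f/3.20

Write h = H − f = f²/(N·c). The thin-lens limits are Dn = s·h/(h + (s−f)) and Df = s·h/(h − (s−f)), so DoF = Df − Dn = 2·s·(s−f)·h / (h² − (s−f)²).
That is a quadratic in h: DoF·h² − 2·s·(s−f)·h − DoF·(s−f)² = 0 ⇒ h = (s−f)·(s + √(s² + DoF²)) / DoF = 515 × (540 + √(540² + 197²)) / 197 = 515 × (540 + 574.812) / 197 ≈ 2914.4 mm.
Then N = f²/(c·h) = 25² / (0.067 × 2914.4) = 625 / 195.26 ≈ 3.20.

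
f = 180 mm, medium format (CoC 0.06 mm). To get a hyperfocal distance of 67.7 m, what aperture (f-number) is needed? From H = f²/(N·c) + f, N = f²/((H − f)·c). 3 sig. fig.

Rearrange H = f²/(N·c) + f for N: N = f² / ((H − f)·c).
N = 180² / ((67700 − 180) × 0.06) = 32400 / 4051 ≈ 8.

f/8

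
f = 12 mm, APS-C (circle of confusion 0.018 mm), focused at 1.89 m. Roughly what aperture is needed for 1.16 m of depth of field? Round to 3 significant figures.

f/1.20

Write h = H − f = f²/(N·c). The thin-lens limits are Dn = s·h/(h + (s−f)) and Df = s·h/(h − (s−f)), so DoF = Df − Dn = 2·s·(s−f)·h / (h² − (s−f)²).
That is a quadratic in h: DoF·h² − 2·s·(s−f)·h − DoF·(s−f)² = 0 ⇒ h = (s−f)·(s + √(s² + DoF²)) / DoF = 1878 × (1890 + √(1890² + 1160²)) / 1160 = 1878 × (1890 + 2217.59) / 1160 ≈ 6650.0 mm.
Then N = f²/(c·h) = 12² / (0.018 × 6650.0) = 144 / 119.70 ≈ 1.20.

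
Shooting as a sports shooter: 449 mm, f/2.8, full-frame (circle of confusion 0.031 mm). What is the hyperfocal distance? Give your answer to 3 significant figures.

Hyperfocal distance H = f²/(N·c) + f = 449²/(2.8 × 0.031) + 449 = 201601/0.0868 + 449 ≈ 2323041.2 mm ≈ 2320 m.

2320 m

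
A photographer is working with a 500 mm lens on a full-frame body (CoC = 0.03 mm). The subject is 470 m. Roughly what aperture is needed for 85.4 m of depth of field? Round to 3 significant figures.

Write h = H − f = f²/(N·c). The thin-lens limits are Dn = s·h/(h + (s−f)) and Df = s·h/(h − (s−f)), so DoF = Df − Dn = 2·s·(s−f)·h / (h² − (s−f)²).
That is a quadratic in h: DoF·h² − 2·s·(s−f)·h − DoF·(s−f)² = 0 ⇒ h = (s−f)·(s + √(s² + DoF²)) / DoF = 469500 × (470000 + √(470000² + 85400²)) / 85400 = 469500 × (470000 + 477696) / 85400 ≈ 5210107 mm.
Then N = f²/(c·h) = 500² / (0.03 × 5210107) = 250000 / 156303 ≈ 1.60.

f/1.60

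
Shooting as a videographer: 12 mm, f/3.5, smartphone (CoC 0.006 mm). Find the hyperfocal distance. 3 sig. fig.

6.87 m

Hyperfocal distance H = f²/(N·c) + f = 12²/(3.5 × 0.006) + 12 = 144/0.021 + 12 ≈ 6869.1 mm ≈ 6.87 m.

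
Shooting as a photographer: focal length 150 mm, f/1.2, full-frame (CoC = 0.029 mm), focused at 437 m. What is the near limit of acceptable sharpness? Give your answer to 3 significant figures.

Hyperfocal distance H = f²/(N·c) + f = 150²/(1.2 × 0.029) + 150 = 22500/0.0348 + 150 ≈ 646701.7 mm ≈ 646.7 m.
Near limit Dn = s·(H − f)/(H + s − 2f) = 437000 × (646701.7 − 150) / (646701.7 + 437000 − 2 × 150) = 437000 × 646551.7 / 1083401.7 ≈ 260793 mm ≈ 261 m.

261 m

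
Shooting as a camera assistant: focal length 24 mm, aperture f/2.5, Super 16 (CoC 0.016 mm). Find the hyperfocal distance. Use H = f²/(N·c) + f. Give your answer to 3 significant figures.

Hyperfocal distance H = f²/(N·c) + f = 24²/(2.5 × 0.016) + 24 = 576/0.04 + 24 ≈ 14424.0 mm ≈ 14.4 m.

14.4 m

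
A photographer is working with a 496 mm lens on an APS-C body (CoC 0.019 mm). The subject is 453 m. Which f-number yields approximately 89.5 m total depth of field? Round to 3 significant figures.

f/2.80

Write h = H − f = f²/(N·c). The thin-lens limits are Dn = s·h/(h + (s−f)) and Df = s·h/(h − (s−f)), so DoF = Df − Dn = 2·s·(s−f)·h / (h² − (s−f)²).
That is a quadratic in h: DoF·h² − 2·s·(s−f)·h − DoF·(s−f)² = 0 ⇒ h = (s−f)·(s + √(s² + DoF²)) / DoF = 452504 × (453000 + √(453000² + 89500²)) / 89500 = 452504 × (453000 + 461757) / 89500 ≈ 4624928 mm.
Then N = f²/(c·h) = 496² / (0.019 × 4624928) = 246016 / 87874 ≈ 2.80.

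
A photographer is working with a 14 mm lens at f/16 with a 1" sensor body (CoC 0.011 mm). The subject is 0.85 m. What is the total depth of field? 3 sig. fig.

2.92 m

Hyperfocal distance H = f²/(N·c) + f = 14²/(16 × 0.011) + 14 = 196/0.176 + 14 ≈ 1127.6 mm ≈ 1.128 m.
Near limit Dn = s·(H − f)/(H + s − 2f) = 850 × (1127.6 − 14) / (1127.6 + 850 − 2 × 14) = 850 × 1113.6 / 1949.6 ≈ 485.5 mm.
Far limit Df = s·(H − f)/(H − s) = 850 × (1127.6 − 14) / (1127.6 − 850) = 850 × 1113.6 / 277.6 ≈ 3409.5 mm.
Depth of field = Df − Dn = 3409.5 − 485.5 ≈ 2924.0 mm ≈ 2.92 m.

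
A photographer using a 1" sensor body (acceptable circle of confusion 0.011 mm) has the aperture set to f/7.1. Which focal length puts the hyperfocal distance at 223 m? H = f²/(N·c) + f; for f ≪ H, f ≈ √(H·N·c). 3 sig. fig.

From H = f²/(N·c) + f, with f ≪ H: f ≈ √(H·N·c) = √(223000 × 7.1 × 0.011) = √17416 ≈ 132.0 mm.
The +f correction barely moves this — solving exactly, f² + N·c·f − N·c·H = 0 ⇒ f = (−N·c + √((N·c)² + 4·N·c·H))/2 = (−0.0781 + √69665)/2 ≈ 131.93 mm, so f ≈ 132 mm.

132 mm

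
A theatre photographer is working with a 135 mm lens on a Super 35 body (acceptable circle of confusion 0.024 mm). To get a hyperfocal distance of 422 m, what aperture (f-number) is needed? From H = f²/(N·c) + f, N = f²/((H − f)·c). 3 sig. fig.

f/1.80

Rearrange H = f²/(N·c) + f for N: N = f² / ((H − f)·c).
N = 135² / ((422000 − 135) × 0.024) = 18225 / 10125 ≈ 1.80.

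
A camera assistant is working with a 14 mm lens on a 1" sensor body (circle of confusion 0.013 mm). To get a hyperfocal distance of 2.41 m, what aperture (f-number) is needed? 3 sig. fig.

Rearrange H = f²/(N·c) + f for N: N = f² / ((H − f)·c).
N = 14² / ((2410 − 14) × 0.013) = 196 / 31.15 ≈ 6.29.

f/6.29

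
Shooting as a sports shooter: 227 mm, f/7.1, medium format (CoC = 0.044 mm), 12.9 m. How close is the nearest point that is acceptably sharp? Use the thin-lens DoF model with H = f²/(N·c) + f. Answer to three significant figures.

12.0 m

Hyperfocal distance H = f²/(N·c) + f = 227²/(7.1 × 0.044) + 227 = 51529/0.3124 + 227 ≈ 165172.6 mm ≈ 165.2 m.
Near limit Dn = s·(H − f)/(H + s − 2f) = 12900 × (165172.6 − 227) / (165172.6 + 12900 − 2 × 227) = 12900 × 164945.6 / 177618.6 ≈ 11980 mm ≈ 12.0 m.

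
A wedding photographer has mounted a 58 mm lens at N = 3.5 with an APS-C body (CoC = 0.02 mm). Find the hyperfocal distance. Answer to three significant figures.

48.1 m

Hyperfocal distance H = f²/(N·c) + f = 58²/(3.5 × 0.02) + 58 = 3364/0.07 + 58 ≈ 48115.1 mm ≈ 48.1 m.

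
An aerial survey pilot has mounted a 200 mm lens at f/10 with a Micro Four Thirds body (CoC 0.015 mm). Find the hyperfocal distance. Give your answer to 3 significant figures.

267 m

Hyperfocal distance H = f²/(N·c) + f = 200²/(10 × 0.015) + 200 = 40000/0.15 + 200 ≈ 266866.7 mm ≈ 267 m.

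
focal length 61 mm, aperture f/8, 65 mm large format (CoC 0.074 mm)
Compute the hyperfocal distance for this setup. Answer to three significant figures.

6.35 m

Hyperfocal distance H = f²/(N·c) + f = 61²/(8 × 0.074) + 61 = 3721/0.592 + 61 ≈ 6346.5 mm ≈ 6.35 m.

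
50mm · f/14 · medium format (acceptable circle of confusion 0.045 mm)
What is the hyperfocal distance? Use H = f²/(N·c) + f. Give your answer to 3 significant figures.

4.02 m

Hyperfocal distance H = f²/(N·c) + f = 50²/(14 × 0.045) + 50 = 2500/0.63 + 50 ≈ 4018.3 mm ≈ 4.02 m.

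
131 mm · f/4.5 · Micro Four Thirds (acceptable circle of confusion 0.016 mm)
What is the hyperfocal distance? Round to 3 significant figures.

Hyperfocal distance H = f²/(N·c) + f = 131²/(4.5 × 0.016) + 131 = 17161/0.072 + 131 ≈ 238478.2 mm ≈ 238 m.

238 m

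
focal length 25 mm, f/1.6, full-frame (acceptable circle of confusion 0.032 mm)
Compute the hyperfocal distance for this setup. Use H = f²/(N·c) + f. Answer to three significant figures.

Hyperfocal distance H = f²/(N·c) + f = 25²/(1.6 × 0.032) + 25 = 625/0.0512 + 25 ≈ 12232.0 mm ≈ 12.2 m.

12.2 m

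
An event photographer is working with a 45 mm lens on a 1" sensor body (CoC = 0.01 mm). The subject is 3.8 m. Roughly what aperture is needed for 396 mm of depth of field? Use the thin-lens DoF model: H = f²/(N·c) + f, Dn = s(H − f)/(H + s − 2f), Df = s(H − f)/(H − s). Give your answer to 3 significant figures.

Write h = H − f = f²/(N·c). The thin-lens limits are Dn = s·h/(h + (s−f)) and Df = s·h/(h − (s−f)), so DoF = Df − Dn = 2·s·(s−f)·h / (h² − (s−f)²).
That is a quadratic in h: DoF·h² − 2·s·(s−f)·h − DoF·(s−f)² = 0 ⇒ h = (s−f)·(s + √(s² + DoF²)) / DoF = 3755 × (3800 + √(3800² + 396²)) / 396 = 3755 × (3800 + 3820.58) / 396 ≈ 72261 mm.
Then N = f²/(c·h) = 45² / (0.01 × 72261) = 2025 / 722.61 ≈ 2.80.

f/2.80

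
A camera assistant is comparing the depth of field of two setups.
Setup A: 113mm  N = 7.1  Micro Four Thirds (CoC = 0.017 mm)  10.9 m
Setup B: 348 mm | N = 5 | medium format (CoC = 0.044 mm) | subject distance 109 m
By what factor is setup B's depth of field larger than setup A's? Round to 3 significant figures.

Setup A: H = 113²/(7.1×0.017) + 113 ≈ 105904.2 mm; DoF = Df − Dn = 12137.6 − 9891.4 ≈ 2246.2 mm.
Setup B: H = 348²/(5×0.044) + 348 ≈ 550820.7 mm; DoF = Df − Dn = 135805 − 91032 ≈ 44773 mm.
Ratio = 44773 / 2246.2 ≈ 19.9.

19.9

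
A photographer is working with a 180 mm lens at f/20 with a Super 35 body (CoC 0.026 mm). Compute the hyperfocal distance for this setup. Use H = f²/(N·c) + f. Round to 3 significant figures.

62.5 m

Hyperfocal distance H = f²/(N·c) + f = 180²/(20 × 0.026) + 180 = 32400/0.52 + 180 ≈ 62487.7 mm ≈ 62.5 m.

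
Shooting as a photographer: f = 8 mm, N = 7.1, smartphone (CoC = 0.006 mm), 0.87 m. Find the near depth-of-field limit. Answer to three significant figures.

0.553 m

Hyperfocal distance H = f²/(N·c) + f = 8²/(7.1 × 0.006) + 8 = 64/0.0426 + 8 ≈ 1510.3 mm ≈ 1.510 m.
Near limit Dn = s·(H − f)/(H + s − 2f) = 870 × (1510.3 − 8) / (1510.3 + 870 − 2 × 8) = 870 × 1502.3 / 2364.3 ≈ 552.81 mm ≈ 0.553 m.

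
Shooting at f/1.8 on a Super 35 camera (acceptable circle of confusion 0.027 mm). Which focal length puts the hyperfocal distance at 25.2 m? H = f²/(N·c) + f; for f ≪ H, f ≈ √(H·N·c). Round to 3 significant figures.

35.0 mm

From H = f²/(N·c) + f, with f ≪ H: f ≈ √(H·N·c) = √(25200 × 1.8 × 0.027) = √1224.7 ≈ 35.00 mm.
The +f correction barely moves this — solving exactly, f² + N·c·f − N·c·H = 0 ⇒ f = (−N·c + √((N·c)² + 4·N·c·H))/2 = (−0.0486 + √4898.9)/2 ≈ 34.972 mm, so f ≈ 35.0 mm.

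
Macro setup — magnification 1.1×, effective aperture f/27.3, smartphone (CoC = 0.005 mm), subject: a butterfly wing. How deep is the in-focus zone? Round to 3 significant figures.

0.226 mm

At magnification m, DoF ≈ 2·N_eff·c/m² = 2 × 27.3 × 0.005 / 1.1² = 0.273 / 1.21 ≈ 0.226 mm.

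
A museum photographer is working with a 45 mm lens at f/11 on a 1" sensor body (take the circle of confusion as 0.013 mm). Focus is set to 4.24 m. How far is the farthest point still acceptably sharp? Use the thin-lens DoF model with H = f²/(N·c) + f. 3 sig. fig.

Hyperfocal distance H = f²/(N·c) + f = 45²/(11 × 0.013) + 45 = 2025/0.143 + 45 ≈ 14205.8 mm ≈ 14.21 m.
Far limit Df = s·(H − f)/(H − s) = 4240 × (14205.8 − 45) / (14205.8 − 4240) = 4240 × 14160.8 / 9965.8 ≈ 6024.8 mm ≈ 6.02 m.

6.02 m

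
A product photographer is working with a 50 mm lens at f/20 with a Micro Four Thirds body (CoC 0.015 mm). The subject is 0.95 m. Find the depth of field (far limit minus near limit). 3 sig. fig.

208 mm

Hyperfocal distance H = f²/(N·c) + f = 50²/(20 × 0.015) + 50 = 2500/0.3 + 50 ≈ 8383.3 mm ≈ 8.383 m.
Near limit Dn = s·(H − f)/(H + s − 2f) = 950 × (8383.3 − 50) / (8383.3 + 950 − 2 × 50) = 950 × 8333.3 / 9233.3 ≈ 857.40 mm.
Far limit Df = s·(H − f)/(H − s) = 950 × (8383.3 − 50) / (8383.3 − 950) = 950 × 8333.3 / 7433.3 ≈ 1065.02 mm.
Depth of field = Df − Dn = 1065.02 − 857.40 ≈ 207.62 mm.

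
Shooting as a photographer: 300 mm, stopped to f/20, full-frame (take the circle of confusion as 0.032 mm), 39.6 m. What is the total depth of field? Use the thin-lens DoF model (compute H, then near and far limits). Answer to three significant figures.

24.0 m

Hyperfocal distance H = f²/(N·c) + f = 300²/(20 × 0.032) + 300 = 90000/0.64 + 300 ≈ 140925.0 mm ≈ 140.9 m.
Near limit Dn = s·(H − f)/(H + s − 2f) = 39600 × (140925.0 − 300) / (140925.0 + 39600 − 2 × 300) = 39600 × 140625.0 / 179925.0 ≈ 30950 mm.
Far limit Df = s·(H − f)/(H − s) = 39600 × (140925.0 − 300) / (140925.0 − 39600) = 39600 × 140625.0 / 101325.0 ≈ 54959 mm.
Depth of field = Df − Dn = 54959 − 30950 ≈ 24009 mm ≈ 24.0 m.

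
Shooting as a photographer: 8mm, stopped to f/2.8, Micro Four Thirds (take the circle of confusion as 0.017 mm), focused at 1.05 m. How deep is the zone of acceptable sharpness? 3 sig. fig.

Hyperfocal distance H = f²/(N·c) + f = 8²/(2.8 × 0.017) + 8 = 64/0.0476 + 8 ≈ 1352.5 mm ≈ 1.353 m.
Near limit Dn = s·(H − f)/(H + s − 2f) = 1050 × (1352.5 − 8) / (1352.5 + 1050 − 2 × 8) = 1050 × 1344.5 / 2386.5 ≈ 591.6 mm.
Far limit Df = s·(H − f)/(H − s) = 1050 × (1352.5 − 8) / (1352.5 − 1050) = 1050 × 1344.5 / 302.5 ≈ 4666.4 mm.
Depth of field = Df − Dn = 4666.4 − 591.6 ≈ 4074.8 mm ≈ 4.07 m.

4.07 m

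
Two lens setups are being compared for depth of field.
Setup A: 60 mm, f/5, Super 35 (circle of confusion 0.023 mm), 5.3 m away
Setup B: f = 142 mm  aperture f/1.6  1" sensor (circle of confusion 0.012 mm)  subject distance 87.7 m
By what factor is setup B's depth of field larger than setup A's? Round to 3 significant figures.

8.07

Setup A: H = 60²/(5×0.023) + 60 ≈ 31364.3 mm; DoF = Df − Dn = 6365.5 − 4540.0 ≈ 1825.5 mm.
Setup B: H = 142²/(1.6×0.012) + 142 ≈ 1050350.3 mm; DoF = Df − Dn = 95677 − 80951 ≈ 14726 mm.
Ratio = 14726 / 1825.5 ≈ 8.07.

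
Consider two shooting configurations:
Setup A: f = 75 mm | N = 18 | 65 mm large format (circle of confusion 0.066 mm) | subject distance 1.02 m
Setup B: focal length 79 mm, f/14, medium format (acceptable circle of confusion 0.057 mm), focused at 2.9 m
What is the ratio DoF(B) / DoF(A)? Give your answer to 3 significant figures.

5.67

Setup A: H = 75²/(18×0.066) + 75 ≈ 4809.8 mm; DoF = Df − Dn = 1274.34 − 850.29 ≈ 424.05 mm.
Setup B: H = 79²/(14×0.057) + 79 ≈ 7899.8 mm; DoF = Df − Dn = 4536.2 − 2131.2 ≈ 2405.0 mm.
Ratio = 2405.0 / 424.05 ≈ 5.67.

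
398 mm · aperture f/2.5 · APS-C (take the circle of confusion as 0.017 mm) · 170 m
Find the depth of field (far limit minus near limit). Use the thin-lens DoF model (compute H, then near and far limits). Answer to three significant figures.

15.5 m

Hyperfocal distance H = f²/(N·c) + f = 398²/(2.5 × 0.017) + 398 = 158404/0.0425 + 398 ≈ 3727550.9 mm ≈ 3728 m.
Near limit Dn = s·(H − f)/(H + s − 2f) = 170000 × (3727550.9 − 398) / (3727550.9 + 170000 − 2 × 398) = 170000 × 3727152.9 / 3896754.9 ≈ 162601 mm.
Far limit Df = s·(H − f)/(H − s) = 170000 × (3727550.9 − 398) / (3727550.9 − 170000) = 170000 × 3727152.9 / 3557550.9 ≈ 178105 mm.
Depth of field = Df − Dn = 178105 − 162601 ≈ 15504 mm ≈ 15.5 m.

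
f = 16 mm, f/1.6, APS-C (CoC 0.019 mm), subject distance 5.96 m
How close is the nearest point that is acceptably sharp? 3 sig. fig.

Hyperfocal distance H = f²/(N·c) + f = 16²/(1.6 × 0.019) + 16 = 256/0.0304 + 16 ≈ 8437.1 mm ≈ 8.437 m.
Near limit Dn = s·(H − f)/(H + s − 2f) = 5960 × (8437.1 − 16) / (8437.1 + 5960 − 2 × 16) = 5960 × 8421.1 / 14365.1 ≈ 3493.9 mm ≈ 3.49 m.

3.49 m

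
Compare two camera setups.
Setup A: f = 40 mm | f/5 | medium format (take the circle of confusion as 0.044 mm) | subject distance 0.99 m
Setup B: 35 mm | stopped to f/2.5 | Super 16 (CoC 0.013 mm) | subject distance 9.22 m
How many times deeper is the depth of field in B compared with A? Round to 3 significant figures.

Setup A: H = 40²/(5×0.044) + 40 ≈ 7312.7 mm; DoF = Df − Dn = 1138.75 − 875.62 ≈ 263.13 mm.
Setup B: H = 35²/(2.5×0.013) + 35 ≈ 37727.3 mm; DoF = Df − Dn = 12190.7 − 7413.5 ≈ 4777.2 mm.
Ratio = 4777.2 / 263.13 ≈ 18.2.

18.2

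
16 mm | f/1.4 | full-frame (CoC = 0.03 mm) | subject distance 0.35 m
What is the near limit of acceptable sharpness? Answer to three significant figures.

Hyperfocal distance H = f²/(N·c) + f = 16²/(1.4 × 0.03) + 16 = 256/0.042 + 16 ≈ 6111.2 mm ≈ 6.111 m.
Near limit Dn = s·(H − f)/(H + s − 2f) = 350 × (6111.2 − 16) / (6111.2 + 350 − 2 × 16) = 350 × 6095.2 / 6429.2 ≈ 331.82 mm.

332 mm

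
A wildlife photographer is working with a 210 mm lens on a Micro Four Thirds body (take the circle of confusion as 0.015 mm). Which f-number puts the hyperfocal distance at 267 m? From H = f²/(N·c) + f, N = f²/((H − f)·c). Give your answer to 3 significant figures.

Rearrange H = f²/(N·c) + f for N: N = f² / ((H − f)·c).
N = 210² / ((267000 − 210) × 0.015) = 44100 / 4002 ≈ 11.

f/11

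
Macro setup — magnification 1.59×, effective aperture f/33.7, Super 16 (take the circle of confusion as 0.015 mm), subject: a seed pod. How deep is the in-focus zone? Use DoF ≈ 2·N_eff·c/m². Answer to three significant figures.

At magnification m, DoF ≈ 2·N_eff·c/m² = 2 × 33.7 × 0.015 / 1.59² = 1.011 / 2.528 ≈ 0.4 mm.

0.400 mm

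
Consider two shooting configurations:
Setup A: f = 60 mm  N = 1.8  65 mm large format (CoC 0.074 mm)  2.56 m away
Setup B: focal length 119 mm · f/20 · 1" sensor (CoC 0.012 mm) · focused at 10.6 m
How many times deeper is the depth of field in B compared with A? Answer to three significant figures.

Setup A: H = 60²/(1.8×0.074) + 60 ≈ 27087.0 mm; DoF = Df − Dn = 2820.94 − 2343.25 ≈ 477.69 mm.
Setup B: H = 119²/(20×0.012) + 119 ≈ 59123.2 mm; DoF = Df − Dn = 12889.6 − 9001.1 ≈ 3888.5 mm.
Ratio = 3888.5 / 477.69 ≈ 8.14.

8.14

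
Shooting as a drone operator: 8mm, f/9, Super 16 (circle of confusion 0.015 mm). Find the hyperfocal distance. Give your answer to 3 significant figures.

482 mm

Hyperfocal distance H = f²/(N·c) + f = 8²/(9 × 0.015) + 8 = 64/0.135 + 8 ≈ 482.1 mm ≈ 0.482 m.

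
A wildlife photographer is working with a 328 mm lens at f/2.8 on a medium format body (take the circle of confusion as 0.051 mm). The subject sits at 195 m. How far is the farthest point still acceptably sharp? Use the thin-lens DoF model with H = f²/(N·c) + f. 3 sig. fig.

Hyperfocal distance H = f²/(N·c) + f = 328²/(2.8 × 0.051) + 328 = 107584/0.1428 + 328 ≈ 753717.4 mm ≈ 753.7 m.
Far limit Df = s·(H − f)/(H − s) = 195000 × (753717.4 − 328) / (753717.4 − 195000) = 195000 × 753389.4 / 558717.4 ≈ 262943 mm ≈ 263 m.

263 m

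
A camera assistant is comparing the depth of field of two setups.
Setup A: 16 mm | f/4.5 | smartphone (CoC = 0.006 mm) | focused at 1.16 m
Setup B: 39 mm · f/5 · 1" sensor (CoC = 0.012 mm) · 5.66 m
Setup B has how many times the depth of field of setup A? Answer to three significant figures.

9.29

Setup A: H = 16²/(4.5×0.006) + 16 ≈ 9497.5 mm; DoF = Df − Dn = 1319.17 − 1035.11 ≈ 284.06 mm.
Setup B: H = 39²/(5×0.012) + 39 ≈ 25389.0 mm; DoF = Df − Dn = 7272.6 − 4632.8 ≈ 2639.8 mm.
Ratio = 2639.8 / 284.06 ≈ 9.29.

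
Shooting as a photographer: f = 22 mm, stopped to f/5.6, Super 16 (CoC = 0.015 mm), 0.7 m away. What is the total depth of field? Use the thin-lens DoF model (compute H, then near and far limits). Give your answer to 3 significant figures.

Hyperfocal distance H = f²/(N·c) + f = 22²/(5.6 × 0.015) + 22 = 484/0.084 + 22 ≈ 5783.9 mm ≈ 5.784 m.
Near limit Dn = s·(H − f)/(H + s − 2f) = 700 × (5783.9 − 22) / (5783.9 + 700 − 2 × 22) = 700 × 5761.9 / 6439.9 ≈ 626.30 mm.
Far limit Df = s·(H − f)/(H − s) = 700 × (5783.9 − 22) / (5783.9 − 700) = 700 × 5761.9 / 5083.9 ≈ 793.35 mm.
Depth of field = Df − Dn = 793.35 − 626.30 ≈ 167.05 mm.

167 mm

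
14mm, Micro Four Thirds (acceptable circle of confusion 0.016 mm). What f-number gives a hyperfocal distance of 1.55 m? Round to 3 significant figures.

f/7.98

Rearrange H = f²/(N·c) + f for N: N = f² / ((H − f)·c).
N = 14² / ((1550 − 14) × 0.016) = 196 / 24.58 ≈ 7.98.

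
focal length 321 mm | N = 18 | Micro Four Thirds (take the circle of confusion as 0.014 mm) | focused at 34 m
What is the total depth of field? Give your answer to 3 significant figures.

Hyperfocal distance H = f²/(N·c) + f = 321²/(18 × 0.014) + 321 = 103041/0.252 + 321 ≈ 409213.9 mm ≈ 409.2 m.
Near limit Dn = s·(H − f)/(H + s − 2f) = 34000 × (409213.9 − 321) / (409213.9 + 34000 − 2 × 321) = 34000 × 408892.9 / 442571.9 ≈ 31412.7 mm.
Far limit Df = s·(H − f)/(H − s) = 34000 × (409213.9 − 321) / (409213.9 − 34000) = 34000 × 408892.9 / 375213.9 ≈ 37051.8 mm.
Depth of field = Df − Dn = 37051.8 − 31412.7 ≈ 5639.1 mm ≈ 5.64 m.

5.64 m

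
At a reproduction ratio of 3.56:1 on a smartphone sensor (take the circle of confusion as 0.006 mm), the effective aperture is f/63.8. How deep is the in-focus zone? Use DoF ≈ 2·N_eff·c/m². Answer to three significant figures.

0.0604 mm

At magnification m, DoF ≈ 2·N_eff·c/m² = 2 × 63.8 × 0.006 / 3.56² = 0.7656 / 12.67 ≈ 0.0604 mm.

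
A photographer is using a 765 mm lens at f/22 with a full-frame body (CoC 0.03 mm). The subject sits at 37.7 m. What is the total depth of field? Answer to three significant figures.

3.15 m

Hyperfocal distance H = f²/(N·c) + f = 765²/(22 × 0.03) + 765 = 585225/0.66 + 765 ≈ 887469.5 mm ≈ 887.5 m.
Near limit Dn = s·(H − f)/(H + s − 2f) = 37700 × (887469.5 − 765) / (887469.5 + 37700 − 2 × 765) = 37700 × 886704.5 / 923639.5 ≈ 36192.4 mm.
Far limit Df = s·(H − f)/(H − s) = 37700 × (887469.5 − 765) / (887469.5 − 37700) = 37700 × 886704.5 / 849769.5 ≈ 39338.6 mm.
Depth of field = Df − Dn = 39338.6 − 36192.4 ≈ 3146.2 mm ≈ 3.15 m.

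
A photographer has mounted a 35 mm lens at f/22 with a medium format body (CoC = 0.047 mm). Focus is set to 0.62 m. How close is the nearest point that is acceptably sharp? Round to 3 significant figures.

Hyperfocal distance H = f²/(N·c) + f = 35²/(22 × 0.047) + 35 = 1225/1.034 + 35 ≈ 1219.7 mm ≈ 1.220 m.
Near limit Dn = s·(H − f)/(H + s − 2f) = 620 × (1219.7 − 35) / (1219.7 + 620 − 2 × 35) = 620 × 1184.7 / 1769.7 ≈ 415.05 mm.

415 mm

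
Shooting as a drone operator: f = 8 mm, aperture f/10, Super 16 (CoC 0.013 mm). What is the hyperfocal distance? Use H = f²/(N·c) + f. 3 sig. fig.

0.500 m

Hyperfocal distance H = f²/(N·c) + f = 8²/(10 × 0.013) + 8 = 64/0.13 + 8 ≈ 500.3 mm ≈ 0.500 m.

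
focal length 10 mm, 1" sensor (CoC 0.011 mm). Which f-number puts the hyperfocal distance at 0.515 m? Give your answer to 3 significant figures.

f/18

Rearrange H = f²/(N·c) + f for N: N = f² / ((H − f)·c).
N = 10² / ((515 − 10) × 0.011) = 100 / 5.555 ≈ 18.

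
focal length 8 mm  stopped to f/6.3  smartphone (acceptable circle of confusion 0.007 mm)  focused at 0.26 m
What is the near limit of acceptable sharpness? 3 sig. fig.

Hyperfocal distance H = f²/(N·c) + f = 8²/(6.3 × 0.007) + 8 = 64/0.0441 + 8 ≈ 1459.2 mm ≈ 1.459 m.
Near limit Dn = s·(H − f)/(H + s − 2f) = 260 × (1459.2 − 8) / (1459.2 + 260 − 2 × 8) = 260 × 1451.2 / 1703.2 ≈ 221.53 mm.

222 mm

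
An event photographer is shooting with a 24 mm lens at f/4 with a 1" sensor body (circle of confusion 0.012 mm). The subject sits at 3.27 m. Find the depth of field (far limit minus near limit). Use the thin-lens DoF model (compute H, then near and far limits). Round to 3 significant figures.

Hyperfocal distance H = f²/(N·c) + f = 24²/(4 × 0.012) + 24 = 576/0.048 + 24 ≈ 12024.0 mm ≈ 12.02 m.
Near limit Dn = s·(H − f)/(H + s − 2f) = 3270 × (12024.0 − 24) / (12024.0 + 3270 − 2 × 24) = 3270 × 12000.0 / 15246.0 ≈ 2573.8 mm.
Far limit Df = s·(H − f)/(H − s) = 3270 × (12024.0 − 24) / (12024.0 − 3270) = 3270 × 12000.0 / 8754.0 ≈ 4482.5 mm.
Depth of field = Df − Dn = 4482.5 − 2573.8 ≈ 1908.7 mm ≈ 1.91 m.

1.91 m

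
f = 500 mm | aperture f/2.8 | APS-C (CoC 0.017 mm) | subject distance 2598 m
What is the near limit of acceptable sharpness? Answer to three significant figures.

1740 m

Hyperfocal distance H = f²/(N·c) + f = 500²/(2.8 × 0.017) + 500 = 250000/0.0476 + 500 ≈ 5252600.8 mm ≈ 5253 m.
Near limit Dn = s·(H − f)/(H + s − 2f) = 2598000 × (5252600.8 − 500) / (5252600.8 + 2598000 − 2 × 500) = 2598000 × 5252100.8 / 7849600.8 ≈ 1738300 mm ≈ 1740 m.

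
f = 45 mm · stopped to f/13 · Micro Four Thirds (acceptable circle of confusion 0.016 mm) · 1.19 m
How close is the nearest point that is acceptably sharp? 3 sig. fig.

Hyperfocal distance H = f²/(N·c) + f = 45²/(13 × 0.016) + 45 = 2025/0.208 + 45 ≈ 9780.6 mm ≈ 9.781 m.
Near limit Dn = s·(H − f)/(H + s − 2f) = 1190 × (9780.6 − 45) / (9780.6 + 1190 − 2 × 45) = 1190 × 9735.6 / 10880.6 ≈ 1064.8 mm ≈ 1.06 m.

1.06 m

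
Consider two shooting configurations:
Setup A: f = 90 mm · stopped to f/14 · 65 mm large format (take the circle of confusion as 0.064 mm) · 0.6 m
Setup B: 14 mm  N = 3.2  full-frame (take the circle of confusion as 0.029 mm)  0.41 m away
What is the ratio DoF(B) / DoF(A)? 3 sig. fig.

Setup A: H = 90²/(14×0.064) + 90 ≈ 9130.2 mm; DoF = Df − Dn = 635.873 − 567.959 ≈ 67.914 mm.
Setup B: H = 14²/(3.2×0.029) + 14 ≈ 2126.1 mm; DoF = Df − Dn = 504.61 − 345.26 ≈ 159.35 mm.
Ratio = 159.35 / 67.914 ≈ 2.35.

2.35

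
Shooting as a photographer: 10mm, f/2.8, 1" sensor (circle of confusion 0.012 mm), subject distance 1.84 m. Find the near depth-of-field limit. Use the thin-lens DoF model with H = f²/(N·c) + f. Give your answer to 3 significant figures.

Hyperfocal distance H = f²/(N·c) + f = 10²/(2.8 × 0.012) + 10 = 100/0.0336 + 10 ≈ 2986.2 mm ≈ 2.986 m.
Near limit Dn = s·(H − f)/(H + s − 2f) = 1840 × (2986.2 − 10) / (2986.2 + 1840 − 2 × 10) = 1840 × 2976.2 / 4806.2 ≈ 1139.4 mm ≈ 1.14 m.

1.14 m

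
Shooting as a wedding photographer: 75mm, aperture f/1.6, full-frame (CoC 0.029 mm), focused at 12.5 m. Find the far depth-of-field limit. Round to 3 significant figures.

13.9 m

Hyperfocal distance H = f²/(N·c) + f = 75²/(1.6 × 0.029) + 75 = 5625/0.0464 + 75 ≈ 121303.4 mm ≈ 121.3 m.
Far limit Df = s·(H − f)/(H − s) = 12500 × (121303.4 − 75) / (121303.4 − 12500) = 12500 × 121228.4 / 108803.4 ≈ 13927 mm ≈ 13.9 m.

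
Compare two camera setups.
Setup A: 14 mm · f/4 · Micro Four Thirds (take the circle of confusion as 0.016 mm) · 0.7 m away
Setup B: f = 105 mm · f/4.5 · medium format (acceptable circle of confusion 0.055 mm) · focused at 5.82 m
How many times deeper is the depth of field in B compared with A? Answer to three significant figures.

Setup A: H = 14²/(4×0.016) + 14 ≈ 3076.5 mm; DoF = Df − Dn = 902.06 − 571.90 ≈ 330.16 mm.
Setup B: H = 105²/(4.5×0.055) + 105 ≈ 44650.5 mm; DoF = Df − Dn = 6676.6 − 5158.2 ≈ 1518.4 mm.
Ratio = 1518.4 / 330.16 ≈ 4.60.

4.60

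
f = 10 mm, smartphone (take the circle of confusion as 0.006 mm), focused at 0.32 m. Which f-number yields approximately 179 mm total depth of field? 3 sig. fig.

f/14

Write h = H − f = f²/(N·c). The thin-lens limits are Dn = s·h/(h + (s−f)) and Df = s·h/(h − (s−f)), so DoF = Df − Dn = 2·s·(s−f)·h / (h² − (s−f)²).
That is a quadratic in h: DoF·h² − 2·s·(s−f)·h − DoF·(s−f)² = 0 ⇒ h = (s−f)·(s + √(s² + DoF²)) / DoF = 310 × (320 + √(320² + 179²)) / 179 = 310 × (320 + 366.662) / 179 ≈ 1189.2 mm.
Then N = f²/(c·h) = 10² / (0.006 × 1189.2) = 100 / 7.1351 ≈ 14.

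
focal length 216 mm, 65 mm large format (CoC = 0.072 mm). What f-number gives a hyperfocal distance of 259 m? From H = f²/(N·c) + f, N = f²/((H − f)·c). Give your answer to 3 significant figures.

Rearrange H = f²/(N·c) + f for N: N = f² / ((H − f)·c).
N = 216² / ((259000 − 216) × 0.072) = 46656 / 18632 ≈ 2.50.

f/2.50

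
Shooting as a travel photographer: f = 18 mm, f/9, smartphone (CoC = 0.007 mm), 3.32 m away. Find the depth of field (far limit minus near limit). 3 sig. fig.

7.25 m

Hyperfocal distance H = f²/(N·c) + f = 18²/(9 × 0.007) + 18 = 324/0.063 + 18 ≈ 5160.9 mm ≈ 5.161 m.
Near limit Dn = s·(H − f)/(H + s − 2f) = 3320 × (5160.9 − 18) / (5160.9 + 3320 − 2 × 18) = 3320 × 5142.9 / 8444.9 ≈ 2021.9 mm.
Far limit Df = s·(H − f)/(H − s) = 3320 × (5160.9 − 18) / (5160.9 − 3320) = 3320 × 5142.9 / 1840.9 ≈ 9275.2 mm.
Depth of field = Df − Dn = 9275.2 − 2021.9 ≈ 7253.3 mm ≈ 7.25 m.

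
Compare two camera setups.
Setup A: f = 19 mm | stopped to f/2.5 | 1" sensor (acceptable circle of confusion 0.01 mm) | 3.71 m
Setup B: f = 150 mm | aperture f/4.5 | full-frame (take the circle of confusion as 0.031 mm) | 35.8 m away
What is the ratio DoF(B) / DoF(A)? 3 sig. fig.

Setup A: H = 19²/(2.5×0.01) + 19 ≈ 14459.0 mm; DoF = Df − Dn = 4983.9 − 2954.7 ≈ 2029.2 mm.
Setup B: H = 150²/(4.5×0.031) + 150 ≈ 161440.3 mm; DoF = Df − Dn = 45958 − 29320 ≈ 16638 mm.
Ratio = 16638 / 2029.2 ≈ 8.20.

8.20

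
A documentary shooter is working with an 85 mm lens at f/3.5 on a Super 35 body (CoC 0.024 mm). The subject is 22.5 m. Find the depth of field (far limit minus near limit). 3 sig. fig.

Hyperfocal distance H = f²/(N·c) + f = 85²/(3.5 × 0.024) + 85 = 7225/0.084 + 85 ≈ 86096.9 mm ≈ 86.10 m.
Near limit Dn = s·(H − f)/(H + s − 2f) = 22500 × (86096.9 − 85) / (86096.9 + 22500 − 2 × 85) = 22500 × 86011.9 / 108426.9 ≈ 17849 mm.
Far limit Df = s·(H − f)/(H − s) = 22500 × (86096.9 − 85) / (86096.9 − 22500) = 22500 × 86011.9 / 63596.9 ≈ 30430 mm.
Depth of field = Df − Dn = 30430 − 17849 ≈ 12581 mm ≈ 12.6 m.

12.6 m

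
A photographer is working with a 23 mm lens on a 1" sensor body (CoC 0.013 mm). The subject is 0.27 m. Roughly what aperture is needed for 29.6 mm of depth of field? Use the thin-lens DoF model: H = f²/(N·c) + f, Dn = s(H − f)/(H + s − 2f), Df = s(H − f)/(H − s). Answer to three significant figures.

f/9

Write h = H − f = f²/(N·c). The thin-lens limits are Dn = s·h/(h + (s−f)) and Df = s·h/(h − (s−f)), so DoF = Df − Dn = 2·s·(s−f)·h / (h² − (s−f)²).
That is a quadratic in h: DoF·h² − 2·s·(s−f)·h − DoF·(s−f)² = 0 ⇒ h = (s−f)·(s + √(s² + DoF²)) / DoF = 247 × (270 + √(270² + 29.6²)) / 29.6 = 247 × (270 + 271.618) / 29.6 ≈ 4519.6 mm.
Then N = f²/(c·h) = 23² / (0.013 × 4519.6) = 529 / 58.755 ≈ 9.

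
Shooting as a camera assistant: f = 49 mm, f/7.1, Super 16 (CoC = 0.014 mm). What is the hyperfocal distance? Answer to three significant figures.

Hyperfocal distance H = f²/(N·c) + f = 49²/(7.1 × 0.014) + 49 = 2401/0.0994 + 49 ≈ 24203.9 mm ≈ 24.2 m.

24.2 m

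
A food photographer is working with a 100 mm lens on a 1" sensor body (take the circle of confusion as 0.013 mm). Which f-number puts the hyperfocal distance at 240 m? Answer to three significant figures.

f/3.21

Rearrange H = f²/(N·c) + f for N: N = f² / ((H − f)·c).
N = 100² / ((240000 − 100) × 0.013) = 10000 / 3119 ≈ 3.21.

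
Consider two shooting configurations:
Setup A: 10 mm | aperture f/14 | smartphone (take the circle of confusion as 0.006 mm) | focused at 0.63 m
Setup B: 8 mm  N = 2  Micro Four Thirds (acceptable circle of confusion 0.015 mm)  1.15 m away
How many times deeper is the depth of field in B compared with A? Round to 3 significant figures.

Setup A: H = 10²/(14×0.006) + 10 ≈ 1200.5 mm; DoF = Df − Dn = 1314.69 − 414.26 ≈ 900.43 mm.
Setup B: H = 8²/(2×0.015) + 8 ≈ 2141.3 mm; DoF = Df − Dn = 2474.8 − 749.0 ≈ 1725.8 mm.
Ratio = 1725.8 / 900.43 ≈ 1.92.

1.92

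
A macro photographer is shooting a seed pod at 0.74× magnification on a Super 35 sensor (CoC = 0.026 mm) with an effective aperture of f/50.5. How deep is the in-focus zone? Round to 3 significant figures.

At magnification m, DoF ≈ 2·N_eff·c/m² = 2 × 50.5 × 0.026 / 0.74² = 2.626 / 0.5476 ≈ 4.8 mm.

4.80 mm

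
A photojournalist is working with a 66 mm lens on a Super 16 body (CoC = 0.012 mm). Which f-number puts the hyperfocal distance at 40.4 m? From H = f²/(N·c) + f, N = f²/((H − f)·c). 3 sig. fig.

Rearrange H = f²/(N·c) + f for N: N = f² / ((H − f)·c).
N = 66² / ((40400 − 66) × 0.012) = 4356 / 484.0 ≈ 9.

f/9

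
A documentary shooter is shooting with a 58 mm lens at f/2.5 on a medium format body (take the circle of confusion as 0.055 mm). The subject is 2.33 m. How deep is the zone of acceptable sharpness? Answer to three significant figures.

437 mm

Hyperfocal distance H = f²/(N·c) + f = 58²/(2.5 × 0.055) + 58 = 3364/0.1375 + 58 ≈ 24523.5 mm ≈ 24.52 m.
Near limit Dn = s·(H − f)/(H + s − 2f) = 2330 × (24523.5 − 58) / (24523.5 + 2330 − 2 × 58) = 2330 × 24465.5 / 26737.5 ≈ 2132.01 mm.
Far limit Df = s·(H − f)/(H − s) = 2330 × (24523.5 − 58) / (24523.5 − 2330) = 2330 × 24465.5 / 22193.5 ≈ 2568.53 mm.
Depth of field = Df − Dn = 2568.53 − 2132.01 ≈ 436.52 mm.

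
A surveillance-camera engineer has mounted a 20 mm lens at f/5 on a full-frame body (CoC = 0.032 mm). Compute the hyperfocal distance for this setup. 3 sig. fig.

Hyperfocal distance H = f²/(N·c) + f = 20²/(5 × 0.032) + 20 = 400/0.16 + 20 ≈ 2520.0 mm ≈ 2.52 m.

2.52 m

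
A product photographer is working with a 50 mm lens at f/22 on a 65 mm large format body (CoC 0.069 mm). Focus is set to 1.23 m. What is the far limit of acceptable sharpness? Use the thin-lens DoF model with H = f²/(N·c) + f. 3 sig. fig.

4.34 m

Hyperfocal distance H = f²/(N·c) + f = 50²/(22 × 0.069) + 50 = 2500/1.518 + 50 ≈ 1696.9 mm ≈ 1.697 m.
Far limit Df = s·(H − f)/(H − s) = 1230 × (1696.9 − 50) / (1696.9 − 1230) = 1230 × 1646.9 / 466.9 ≈ 4338.6 mm ≈ 4.34 m.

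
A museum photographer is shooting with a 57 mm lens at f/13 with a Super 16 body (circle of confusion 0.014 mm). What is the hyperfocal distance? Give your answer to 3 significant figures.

Hyperfocal distance H = f²/(N·c) + f = 57²/(13 × 0.014) + 57 = 3249/0.182 + 57 ≈ 17908.6 mm ≈ 17.9 m.

17.9 m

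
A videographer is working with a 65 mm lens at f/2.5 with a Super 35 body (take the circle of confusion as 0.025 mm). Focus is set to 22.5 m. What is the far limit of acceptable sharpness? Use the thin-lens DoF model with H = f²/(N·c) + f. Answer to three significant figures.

33.7 m

Hyperfocal distance H = f²/(N·c) + f = 65²/(2.5 × 0.025) + 65 = 4225/0.0625 + 65 ≈ 67665.0 mm ≈ 67.67 m.
Far limit Df = s·(H − f)/(H − s) = 22500 × (67665.0 − 65) / (67665.0 − 22500) = 22500 × 67600.0 / 45165.0 ≈ 33677 mm ≈ 33.7 m.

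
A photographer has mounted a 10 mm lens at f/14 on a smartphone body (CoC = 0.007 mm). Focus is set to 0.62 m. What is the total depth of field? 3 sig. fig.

Hyperfocal distance H = f²/(N·c) + f = 10²/(14 × 0.007) + 10 = 100/0.098 + 10 ≈ 1030.4 mm ≈ 1.030 m.
Near limit Dn = s·(H − f)/(H + s − 2f) = 620 × (1030.4 − 10) / (1030.4 + 620 − 2 × 10) = 620 × 1020.4 / 1630.4 ≈ 388.0 mm.
Far limit Df = s·(H − f)/(H − s) = 620 × (1030.4 − 10) / (1030.4 − 620) = 620 × 1020.4 / 410.4 ≈ 1541.5 mm.
Depth of field = Df − Dn = 1541.5 − 388.0 ≈ 1153.5 mm ≈ 1.15 m.

1.15 m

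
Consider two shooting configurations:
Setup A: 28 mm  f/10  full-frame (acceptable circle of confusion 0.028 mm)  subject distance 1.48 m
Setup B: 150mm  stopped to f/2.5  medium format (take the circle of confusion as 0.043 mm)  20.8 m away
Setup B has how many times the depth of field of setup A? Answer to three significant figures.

1.97

Setup A: H = 28²/(10×0.028) + 28 ≈ 2828.0 mm; DoF = Df − Dn = 3074.2 − 974.6 ≈ 2099.6 mm.
Setup B: H = 150²/(2.5×0.043) + 150 ≈ 209452.3 mm; DoF = Df − Dn = 23076.8 − 18932.1 ≈ 4144.7 mm.
Ratio = 4144.7 / 2099.6 ≈ 1.97.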